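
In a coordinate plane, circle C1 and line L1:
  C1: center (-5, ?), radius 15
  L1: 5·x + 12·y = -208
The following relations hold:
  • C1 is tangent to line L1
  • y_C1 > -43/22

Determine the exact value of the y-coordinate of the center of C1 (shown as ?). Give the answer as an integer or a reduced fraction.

1

1. [C1‖L1]  y_C1² + (61/2)y_C1 − 63/2 = 0  ⇒  y_C1 = -63/2 or 1
2. given y_C1 > -43/22: keep 1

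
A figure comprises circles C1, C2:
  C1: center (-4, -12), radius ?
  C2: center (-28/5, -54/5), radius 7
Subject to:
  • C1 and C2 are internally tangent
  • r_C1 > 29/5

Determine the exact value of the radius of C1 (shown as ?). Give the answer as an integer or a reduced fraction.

1. [int C1,C2]  r_C1² − 14r_C1 + 45 = 0  ⇒  r_C1 = 5 or 9
2. given r_C1 > 29/5: keep 9

9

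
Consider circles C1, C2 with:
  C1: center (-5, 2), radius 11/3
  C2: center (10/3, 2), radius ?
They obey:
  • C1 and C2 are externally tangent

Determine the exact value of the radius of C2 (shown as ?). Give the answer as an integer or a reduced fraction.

14/3

1. [ext C1·C2]  r_C2² + (22/3)r_C2 − 56 = 0  ⇒  r_C2 = 14/3 (r>0 drops 1)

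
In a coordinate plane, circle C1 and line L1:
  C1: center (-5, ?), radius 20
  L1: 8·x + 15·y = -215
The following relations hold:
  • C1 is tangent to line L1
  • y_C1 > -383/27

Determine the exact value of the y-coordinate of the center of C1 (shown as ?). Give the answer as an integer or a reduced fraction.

1. [C1‖L1]  y_C1² + (70/3)y_C1 − 1133/3 = 0  ⇒  y_C1 = -103/3 or 11
2. given y_C1 > -383/27: keep 11

11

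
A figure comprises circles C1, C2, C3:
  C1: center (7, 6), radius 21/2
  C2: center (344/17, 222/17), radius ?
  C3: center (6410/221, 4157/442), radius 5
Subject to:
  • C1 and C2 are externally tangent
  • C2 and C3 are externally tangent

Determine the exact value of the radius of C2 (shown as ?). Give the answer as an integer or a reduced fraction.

9/2

1. [ext C1·C2]  r_C2² + 21r_C2 − 459/4 = 0  ⇒  r_C2 = 9/2 (r>0 drops 1)
2. [ext C2·C3]  r_C2² + 10r_C2 − 261/4 = 0  ⇒  r_C2 = 9/2 (r>0 drops 1)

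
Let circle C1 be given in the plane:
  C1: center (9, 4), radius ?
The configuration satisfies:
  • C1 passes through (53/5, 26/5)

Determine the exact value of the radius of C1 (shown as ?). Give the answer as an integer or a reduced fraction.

2

1. [C1∋P]  r_C1² − 4 = 0  ⇒  r_C1 = 2 (r>0 drops 1)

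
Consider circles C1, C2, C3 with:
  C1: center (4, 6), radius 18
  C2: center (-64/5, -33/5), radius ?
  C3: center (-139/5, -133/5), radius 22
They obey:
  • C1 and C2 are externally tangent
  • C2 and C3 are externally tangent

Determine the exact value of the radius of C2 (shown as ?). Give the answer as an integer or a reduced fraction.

3

1. [ext C1·C2]  r_C2² + 36r_C2 − 117 = 0  ⇒  r_C2 = 3 (r>0 drops 1)
2. [ext C2·C3]  r_C2² + 44r_C2 − 141 = 0  ⇒  r_C2 = 3 (r>0 drops 1)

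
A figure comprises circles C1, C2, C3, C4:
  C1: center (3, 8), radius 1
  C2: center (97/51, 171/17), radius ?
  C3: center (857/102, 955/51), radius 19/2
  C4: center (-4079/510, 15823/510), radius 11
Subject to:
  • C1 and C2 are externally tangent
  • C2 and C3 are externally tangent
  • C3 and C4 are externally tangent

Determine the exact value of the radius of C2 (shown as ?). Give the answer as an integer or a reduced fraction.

4/3

1. [ext C1·C2]  r_C2² + 2r_C2 − 40/9 = 0  ⇒  r_C2 = 4/3 (r>0 drops 1)
2. [ext C2·C3]  r_C2² + 19r_C2 − 244/9 = 0  ⇒  r_C2 = 4/3 (r>0 drops 1)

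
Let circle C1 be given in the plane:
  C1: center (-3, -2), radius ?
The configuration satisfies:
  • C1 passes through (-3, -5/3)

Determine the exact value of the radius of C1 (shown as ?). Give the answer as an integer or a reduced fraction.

1. [C1∋P]  r_C1² − 1/9 = 0  ⇒  r_C1 = 1/3 (r>0 drops 1)

1/3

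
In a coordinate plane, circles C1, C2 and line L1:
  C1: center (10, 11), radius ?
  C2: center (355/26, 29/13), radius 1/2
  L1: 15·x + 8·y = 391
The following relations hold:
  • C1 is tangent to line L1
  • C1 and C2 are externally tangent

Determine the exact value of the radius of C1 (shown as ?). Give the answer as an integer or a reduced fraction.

1. [C1‖L1]  r_C1² − 81 = 0  ⇒  r_C1 = 9 (r>0 drops 1)
2. [ext C1·C2]  r_C1² + 1r_C1 − 90 = 0  ⇒  r_C1 = 9 (r>0 drops 1)

9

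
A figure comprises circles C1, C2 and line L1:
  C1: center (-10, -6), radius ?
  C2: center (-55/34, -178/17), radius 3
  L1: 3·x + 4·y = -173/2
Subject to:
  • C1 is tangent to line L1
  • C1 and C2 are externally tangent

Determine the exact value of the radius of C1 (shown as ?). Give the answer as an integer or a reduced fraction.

13/2

1. [C1‖L1]  r_C1² − 169/4 = 0  ⇒  r_C1 = 13/2 (r>0 drops 1)
2. [ext C1·C2]  r_C1² + 6r_C1 − 325/4 = 0  ⇒  r_C1 = 13/2 (r>0 drops 1)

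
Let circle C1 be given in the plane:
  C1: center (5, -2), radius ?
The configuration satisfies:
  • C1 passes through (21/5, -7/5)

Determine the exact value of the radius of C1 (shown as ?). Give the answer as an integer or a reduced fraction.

1. [C1∋P]  r_C1² − 1 = 0  ⇒  r_C1 = 1 (r>0 drops 1)

1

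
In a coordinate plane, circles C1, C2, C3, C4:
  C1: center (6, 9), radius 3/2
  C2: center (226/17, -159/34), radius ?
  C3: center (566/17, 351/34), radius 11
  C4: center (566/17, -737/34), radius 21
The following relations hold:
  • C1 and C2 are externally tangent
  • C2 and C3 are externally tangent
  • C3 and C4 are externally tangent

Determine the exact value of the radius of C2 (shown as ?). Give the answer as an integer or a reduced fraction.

14

1. [ext C1·C2]  r_C2² + 3r_C2 − 238 = 0  ⇒  r_C2 = 14 (r>0 drops 1)
2. [ext C2·C3]  r_C2² + 22r_C2 − 504 = 0  ⇒  r_C2 = 14 (r>0 drops 1)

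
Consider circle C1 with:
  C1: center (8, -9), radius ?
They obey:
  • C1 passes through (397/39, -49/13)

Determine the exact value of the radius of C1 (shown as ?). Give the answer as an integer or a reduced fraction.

17/3

1. [C1∋P]  r_C1² − 289/9 = 0  ⇒  r_C1 = 17/3 (r>0 drops 1)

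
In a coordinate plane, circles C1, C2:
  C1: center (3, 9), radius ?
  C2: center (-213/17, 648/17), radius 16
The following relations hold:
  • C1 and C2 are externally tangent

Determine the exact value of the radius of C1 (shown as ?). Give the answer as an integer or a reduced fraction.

17

1. [ext C1·C2]  r_C1² + 32r_C1 − 833 = 0  ⇒  r_C1 = 17 (r>0 drops 1)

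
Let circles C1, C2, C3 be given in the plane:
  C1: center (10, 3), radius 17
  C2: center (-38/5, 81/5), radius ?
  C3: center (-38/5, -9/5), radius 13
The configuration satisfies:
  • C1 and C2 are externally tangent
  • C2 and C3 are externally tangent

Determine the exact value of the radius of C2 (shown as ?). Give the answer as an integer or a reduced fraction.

1. [ext C1·C2]  r_C2² + 34r_C2 − 195 = 0  ⇒  r_C2 = 5 (r>0 drops 1)
2. [ext C2·C3]  r_C2² + 26r_C2 − 155 = 0  ⇒  r_C2 = 5 (r>0 drops 1)

5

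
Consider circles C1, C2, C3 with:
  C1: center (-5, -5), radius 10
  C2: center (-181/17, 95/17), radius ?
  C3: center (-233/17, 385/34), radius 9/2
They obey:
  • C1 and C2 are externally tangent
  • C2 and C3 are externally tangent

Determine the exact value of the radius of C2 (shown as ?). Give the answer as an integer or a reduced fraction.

1. [ext C1·C2]  r_C2² + 20r_C2 − 44 = 0  ⇒  r_C2 = 2 (r>0 drops 1)
2. [ext C2·C3]  r_C2² + 9r_C2 − 22 = 0  ⇒  r_C2 = 2 (r>0 drops 1)

2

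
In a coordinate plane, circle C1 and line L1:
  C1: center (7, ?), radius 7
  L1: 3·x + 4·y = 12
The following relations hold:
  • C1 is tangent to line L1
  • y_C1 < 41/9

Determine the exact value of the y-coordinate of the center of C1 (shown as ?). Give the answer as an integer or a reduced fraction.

-11

1. [C1‖L1]  y_C1² + (9/2)y_C1 − 143/2 = 0  ⇒  y_C1 = -11 or 13/2
2. given y_C1 < 41/9: keep -11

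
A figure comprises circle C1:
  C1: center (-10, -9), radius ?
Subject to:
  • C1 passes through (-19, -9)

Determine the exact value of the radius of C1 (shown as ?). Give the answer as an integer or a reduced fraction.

9

1. [C1∋P]  r_C1² − 81 = 0  ⇒  r_C1 = 9 (r>0 drops 1)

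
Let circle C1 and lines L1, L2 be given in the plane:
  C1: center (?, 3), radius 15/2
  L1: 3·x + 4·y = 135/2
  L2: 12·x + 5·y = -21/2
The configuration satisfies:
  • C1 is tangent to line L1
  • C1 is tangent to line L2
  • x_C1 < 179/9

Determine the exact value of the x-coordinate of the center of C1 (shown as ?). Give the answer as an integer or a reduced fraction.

6

1. [C1‖L1]  x_C1² − 37x_C1 + 186 = 0  ⇒  x_C1 = 6 or 31
2. [C1‖L2]  x_C1² + (17/4)x_C1 − 123/2 = 0  ⇒  x_C1 = -41/4 or 6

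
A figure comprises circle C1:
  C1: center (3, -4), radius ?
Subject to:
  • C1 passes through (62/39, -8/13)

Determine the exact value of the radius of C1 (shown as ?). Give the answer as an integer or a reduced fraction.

11/3

1. [C1∋P]  r_C1² − 121/9 = 0  ⇒  r_C1 = 11/3 (r>0 drops 1)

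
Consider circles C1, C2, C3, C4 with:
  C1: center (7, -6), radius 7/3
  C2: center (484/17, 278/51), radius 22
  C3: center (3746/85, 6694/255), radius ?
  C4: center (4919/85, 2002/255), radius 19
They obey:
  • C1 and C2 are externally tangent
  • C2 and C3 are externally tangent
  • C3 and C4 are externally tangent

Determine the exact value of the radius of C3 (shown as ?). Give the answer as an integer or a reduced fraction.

4

1. [ext C2·C3]  r_C3² + 44r_C3 − 192 = 0  ⇒  r_C3 = 4 (r>0 drops 1)
2. [ext C3·C4]  r_C3² + 38r_C3 − 168 = 0  ⇒  r_C3 = 4 (r>0 drops 1)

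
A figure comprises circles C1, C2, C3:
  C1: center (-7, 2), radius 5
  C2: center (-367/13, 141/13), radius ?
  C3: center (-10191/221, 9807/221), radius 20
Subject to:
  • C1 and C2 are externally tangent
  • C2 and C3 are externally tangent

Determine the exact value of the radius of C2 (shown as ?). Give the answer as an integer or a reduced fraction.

18

1. [ext C1·C2]  r_C2² + 10r_C2 − 504 = 0  ⇒  r_C2 = 18 (r>0 drops 1)
2. [ext C2·C3]  r_C2² + 40r_C2 − 1044 = 0  ⇒  r_C2 = 18 (r>0 drops 1)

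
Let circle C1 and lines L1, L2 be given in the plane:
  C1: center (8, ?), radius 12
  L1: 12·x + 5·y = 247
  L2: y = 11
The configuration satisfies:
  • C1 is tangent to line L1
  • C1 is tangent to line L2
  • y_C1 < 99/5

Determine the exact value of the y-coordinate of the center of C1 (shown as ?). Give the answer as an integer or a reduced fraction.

1. [C1‖L1]  y_C1² − (302/5)y_C1 − 307/5 = 0  ⇒  y_C1 = -1 or 307/5
2. [C1‖L2]  y_C1² − 22y_C1 − 23 = 0  ⇒  y_C1 = -1 or 23

-1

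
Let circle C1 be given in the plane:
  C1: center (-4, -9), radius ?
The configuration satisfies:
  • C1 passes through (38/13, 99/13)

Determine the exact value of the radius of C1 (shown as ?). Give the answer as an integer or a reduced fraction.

1. [C1∋P]  r_C1² − 324 = 0  ⇒  r_C1 = 18 (r>0 drops 1)

18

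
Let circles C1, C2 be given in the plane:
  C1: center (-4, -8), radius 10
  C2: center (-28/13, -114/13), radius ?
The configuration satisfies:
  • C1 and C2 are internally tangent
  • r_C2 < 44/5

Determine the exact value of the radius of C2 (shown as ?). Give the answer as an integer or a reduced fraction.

8

1. [int C1,C2]  r_C2² − 20r_C2 + 96 = 0  ⇒  r_C2 = 8 or 12
2. given r_C2 < 44/5: keep 8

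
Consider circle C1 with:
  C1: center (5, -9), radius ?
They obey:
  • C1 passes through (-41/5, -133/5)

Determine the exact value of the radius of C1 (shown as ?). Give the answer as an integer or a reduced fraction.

1. [C1∋P]  r_C1² − 484 = 0  ⇒  r_C1 = 22 (r>0 drops 1)

22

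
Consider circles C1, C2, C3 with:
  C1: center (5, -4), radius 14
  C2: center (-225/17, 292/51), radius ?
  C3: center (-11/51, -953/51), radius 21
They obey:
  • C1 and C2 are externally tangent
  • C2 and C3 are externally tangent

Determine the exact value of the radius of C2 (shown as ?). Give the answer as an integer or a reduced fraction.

20/3

1. [ext C1·C2]  r_C2² + 28r_C2 − 2080/9 = 0  ⇒  r_C2 = 20/3 (r>0 drops 1)
2. [ext C2·C3]  r_C2² + 42r_C2 − 2920/9 = 0  ⇒  r_C2 = 20/3 (r>0 drops 1)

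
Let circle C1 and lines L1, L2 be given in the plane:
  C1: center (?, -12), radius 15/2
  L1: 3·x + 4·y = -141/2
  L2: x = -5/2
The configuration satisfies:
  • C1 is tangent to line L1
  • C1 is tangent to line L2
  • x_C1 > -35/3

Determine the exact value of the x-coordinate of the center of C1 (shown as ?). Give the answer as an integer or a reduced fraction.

1. [C1‖L1]  x_C1² + 15x_C1 − 100 = 0  ⇒  x_C1 = -20 or 5
2. [C1‖L2]  x_C1² + 5x_C1 − 50 = 0  ⇒  x_C1 = -10 or 5

5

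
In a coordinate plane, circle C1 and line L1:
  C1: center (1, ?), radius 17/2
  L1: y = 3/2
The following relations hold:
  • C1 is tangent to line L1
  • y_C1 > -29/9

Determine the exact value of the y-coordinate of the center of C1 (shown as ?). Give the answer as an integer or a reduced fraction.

10

1. [C1‖L1]  y_C1² − 3y_C1 − 70 = 0  ⇒  y_C1 = -7 or 10
2. given y_C1 > -29/9: keep 10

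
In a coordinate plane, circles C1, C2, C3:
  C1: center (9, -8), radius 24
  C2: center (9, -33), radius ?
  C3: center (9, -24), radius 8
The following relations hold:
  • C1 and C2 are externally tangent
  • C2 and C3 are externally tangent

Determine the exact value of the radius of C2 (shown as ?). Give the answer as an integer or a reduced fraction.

1

1. [ext C1·C2]  r_C2² + 48r_C2 − 49 = 0  ⇒  r_C2 = 1 (r>0 drops 1)
2. [ext C2·C3]  r_C2² + 16r_C2 − 17 = 0  ⇒  r_C2 = 1 (r>0 drops 1)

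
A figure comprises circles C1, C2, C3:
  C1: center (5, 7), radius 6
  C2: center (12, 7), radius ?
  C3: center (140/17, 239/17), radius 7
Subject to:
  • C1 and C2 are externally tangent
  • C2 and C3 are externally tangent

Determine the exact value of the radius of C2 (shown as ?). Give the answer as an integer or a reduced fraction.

1

1. [ext C1·C2]  r_C2² + 12r_C2 − 13 = 0  ⇒  r_C2 = 1 (r>0 drops 1)
2. [ext C2·C3]  r_C2² + 14r_C2 − 15 = 0  ⇒  r_C2 = 1 (r>0 drops 1)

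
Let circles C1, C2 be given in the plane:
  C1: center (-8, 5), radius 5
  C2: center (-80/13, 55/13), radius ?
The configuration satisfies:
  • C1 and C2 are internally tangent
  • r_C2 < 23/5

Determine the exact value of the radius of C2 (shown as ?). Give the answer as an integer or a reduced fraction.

3

1. [int C1,C2]  r_C2² − 10r_C2 + 21 = 0  ⇒  r_C2 = 3 or 7
2. given r_C2 < 23/5: keep 3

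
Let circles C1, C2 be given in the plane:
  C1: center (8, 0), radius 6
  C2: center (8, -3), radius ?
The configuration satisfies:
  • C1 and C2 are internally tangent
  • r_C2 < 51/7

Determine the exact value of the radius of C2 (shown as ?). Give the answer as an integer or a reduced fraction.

1. [int C1,C2]  r_C2² − 12r_C2 + 27 = 0  ⇒  r_C2 = 3 or 9
2. given r_C2 < 51/7: keep 3

3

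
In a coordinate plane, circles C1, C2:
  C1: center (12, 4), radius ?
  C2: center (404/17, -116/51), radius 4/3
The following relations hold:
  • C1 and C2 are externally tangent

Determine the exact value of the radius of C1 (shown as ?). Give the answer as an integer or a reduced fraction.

1. [ext C1·C2]  r_C1² + (8/3)r_C1 − 176 = 0  ⇒  r_C1 = 12 (r>0 drops 1)

12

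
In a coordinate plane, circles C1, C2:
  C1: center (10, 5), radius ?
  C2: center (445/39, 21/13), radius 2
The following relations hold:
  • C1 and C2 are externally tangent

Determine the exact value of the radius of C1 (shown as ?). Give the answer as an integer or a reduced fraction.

1. [ext C1·C2]  r_C1² + 4r_C1 − 85/9 = 0  ⇒  r_C1 = 5/3 (r>0 drops 1)

5/3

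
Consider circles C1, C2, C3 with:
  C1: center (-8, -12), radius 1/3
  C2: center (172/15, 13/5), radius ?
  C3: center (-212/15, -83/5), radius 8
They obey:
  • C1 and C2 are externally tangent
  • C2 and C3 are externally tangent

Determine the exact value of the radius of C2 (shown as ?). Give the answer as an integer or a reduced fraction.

1. [ext C1·C2]  r_C2² + (2/3)r_C2 − 592 = 0  ⇒  r_C2 = 24 (r>0 drops 1)
2. [ext C2·C3]  r_C2² + 16r_C2 − 960 = 0  ⇒  r_C2 = 24 (r>0 drops 1)

24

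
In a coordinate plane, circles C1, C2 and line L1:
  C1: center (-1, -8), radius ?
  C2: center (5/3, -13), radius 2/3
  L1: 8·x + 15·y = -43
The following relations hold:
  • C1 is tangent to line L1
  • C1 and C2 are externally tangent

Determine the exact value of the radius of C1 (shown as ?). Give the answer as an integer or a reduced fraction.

1. [C1‖L1]  r_C1² − 25 = 0  ⇒  r_C1 = 5 (r>0 drops 1)
2. [ext C1·C2]  r_C1² + (4/3)r_C1 − 95/3 = 0  ⇒  r_C1 = 5 (r>0 drops 1)

5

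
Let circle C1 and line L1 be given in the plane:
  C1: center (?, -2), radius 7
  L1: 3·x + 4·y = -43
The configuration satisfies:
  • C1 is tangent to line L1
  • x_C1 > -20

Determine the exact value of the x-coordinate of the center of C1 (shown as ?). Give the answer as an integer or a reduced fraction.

1. [C1‖L1]  x_C1² + (70/3)x_C1 = 0  ⇒  x_C1 = -70/3 or 0
2. given x_C1 > -20: keep 0

0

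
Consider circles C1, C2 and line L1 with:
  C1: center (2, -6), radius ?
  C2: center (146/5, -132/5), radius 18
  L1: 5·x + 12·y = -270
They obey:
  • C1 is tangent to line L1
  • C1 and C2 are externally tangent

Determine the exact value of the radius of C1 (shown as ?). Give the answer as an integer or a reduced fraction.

16

1. [C1‖L1]  r_C1² − 256 = 0  ⇒  r_C1 = 16 (r>0 drops 1)
2. [ext C1·C2]  r_C1² + 36r_C1 − 832 = 0  ⇒  r_C1 = 16 (r>0 drops 1)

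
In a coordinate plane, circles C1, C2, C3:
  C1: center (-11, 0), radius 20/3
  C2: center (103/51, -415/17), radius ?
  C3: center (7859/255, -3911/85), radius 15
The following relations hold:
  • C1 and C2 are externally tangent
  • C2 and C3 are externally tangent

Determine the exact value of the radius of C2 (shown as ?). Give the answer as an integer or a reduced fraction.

1. [ext C1·C2]  r_C2² + (40/3)r_C2 − 721 = 0  ⇒  r_C2 = 21 (r>0 drops 1)
2. [ext C2·C3]  r_C2² + 30r_C2 − 1071 = 0  ⇒  r_C2 = 21 (r>0 drops 1)

21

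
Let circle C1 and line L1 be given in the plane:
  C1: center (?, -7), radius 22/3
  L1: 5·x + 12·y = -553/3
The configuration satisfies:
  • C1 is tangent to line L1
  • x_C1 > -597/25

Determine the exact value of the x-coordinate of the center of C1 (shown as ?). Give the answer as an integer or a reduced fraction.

-1

1. [C1‖L1]  x_C1² + (602/15)x_C1 + 587/15 = 0  ⇒  x_C1 = -587/15 or -1
2. given x_C1 > -597/25: keep -1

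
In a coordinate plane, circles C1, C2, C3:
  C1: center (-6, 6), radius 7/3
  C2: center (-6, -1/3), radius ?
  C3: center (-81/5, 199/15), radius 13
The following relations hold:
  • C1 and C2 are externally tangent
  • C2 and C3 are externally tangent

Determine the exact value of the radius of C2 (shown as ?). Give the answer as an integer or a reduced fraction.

1. [ext C1·C2]  r_C2² + (14/3)r_C2 − 104/3 = 0  ⇒  r_C2 = 4 (r>0 drops 1)
2. [ext C2·C3]  r_C2² + 26r_C2 − 120 = 0  ⇒  r_C2 = 4 (r>0 drops 1)

4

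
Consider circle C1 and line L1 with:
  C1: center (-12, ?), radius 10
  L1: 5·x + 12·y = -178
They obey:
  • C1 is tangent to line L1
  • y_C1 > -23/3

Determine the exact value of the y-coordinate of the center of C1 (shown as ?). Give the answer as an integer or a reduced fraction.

1

1. [C1‖L1]  y_C1² + (59/3)y_C1 − 62/3 = 0  ⇒  y_C1 = -62/3 or 1
2. given y_C1 > -23/3: keep 1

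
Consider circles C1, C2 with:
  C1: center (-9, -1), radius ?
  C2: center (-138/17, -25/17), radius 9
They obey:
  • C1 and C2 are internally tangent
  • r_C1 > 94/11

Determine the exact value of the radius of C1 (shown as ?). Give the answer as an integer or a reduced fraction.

1. [int C1,C2]  r_C1² − 18r_C1 + 80 = 0  ⇒  r_C1 = 8 or 10
2. given r_C1 > 94/11: keep 10

10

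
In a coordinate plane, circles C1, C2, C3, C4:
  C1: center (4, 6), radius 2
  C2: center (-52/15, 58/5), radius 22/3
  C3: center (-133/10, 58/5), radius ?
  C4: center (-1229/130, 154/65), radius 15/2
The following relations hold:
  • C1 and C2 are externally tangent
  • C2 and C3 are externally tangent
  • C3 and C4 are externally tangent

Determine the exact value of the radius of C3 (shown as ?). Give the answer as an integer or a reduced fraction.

1. [ext C2·C3]  r_C3² + (44/3)r_C3 − 515/12 = 0  ⇒  r_C3 = 5/2 (r>0 drops 1)
2. [ext C3·C4]  r_C3² + 15r_C3 − 175/4 = 0  ⇒  r_C3 = 5/2 (r>0 drops 1)

5/2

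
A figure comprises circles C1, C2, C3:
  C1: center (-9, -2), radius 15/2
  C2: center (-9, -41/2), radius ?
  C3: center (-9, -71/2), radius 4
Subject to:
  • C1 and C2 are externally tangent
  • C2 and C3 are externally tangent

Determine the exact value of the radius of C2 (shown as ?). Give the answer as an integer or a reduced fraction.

11

1. [ext C1·C2]  r_C2² + 15r_C2 − 286 = 0  ⇒  r_C2 = 11 (r>0 drops 1)
2. [ext C2·C3]  r_C2² + 8r_C2 − 209 = 0  ⇒  r_C2 = 11 (r>0 drops 1)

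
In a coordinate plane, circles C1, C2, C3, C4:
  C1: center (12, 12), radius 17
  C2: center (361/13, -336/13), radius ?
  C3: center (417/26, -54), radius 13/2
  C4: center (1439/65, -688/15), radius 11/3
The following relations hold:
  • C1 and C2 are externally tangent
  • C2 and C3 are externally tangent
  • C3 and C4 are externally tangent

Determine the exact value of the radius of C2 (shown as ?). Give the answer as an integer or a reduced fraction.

24

1. [ext C1·C2]  r_C2² + 34r_C2 − 1392 = 0  ⇒  r_C2 = 24 (r>0 drops 1)
2. [ext C2·C3]  r_C2² + 13r_C2 − 888 = 0  ⇒  r_C2 = 24 (r>0 drops 1)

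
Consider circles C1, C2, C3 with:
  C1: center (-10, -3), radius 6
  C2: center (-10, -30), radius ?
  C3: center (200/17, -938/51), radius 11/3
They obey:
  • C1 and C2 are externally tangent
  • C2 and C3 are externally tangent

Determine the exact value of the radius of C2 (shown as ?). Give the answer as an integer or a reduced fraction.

21

1. [ext C1·C2]  r_C2² + 12r_C2 − 693 = 0  ⇒  r_C2 = 21 (r>0 drops 1)
2. [ext C2·C3]  r_C2² + (22/3)r_C2 − 595 = 0  ⇒  r_C2 = 21 (r>0 drops 1)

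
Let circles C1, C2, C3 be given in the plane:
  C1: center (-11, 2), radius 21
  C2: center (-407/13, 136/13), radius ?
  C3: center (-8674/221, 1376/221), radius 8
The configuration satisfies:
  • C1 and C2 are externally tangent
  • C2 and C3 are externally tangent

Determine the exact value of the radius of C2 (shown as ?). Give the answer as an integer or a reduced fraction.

1

1. [ext C1·C2]  r_C2² + 42r_C2 − 43 = 0  ⇒  r_C2 = 1 (r>0 drops 1)
2. [ext C2·C3]  r_C2² + 16r_C2 − 17 = 0  ⇒  r_C2 = 1 (r>0 drops 1)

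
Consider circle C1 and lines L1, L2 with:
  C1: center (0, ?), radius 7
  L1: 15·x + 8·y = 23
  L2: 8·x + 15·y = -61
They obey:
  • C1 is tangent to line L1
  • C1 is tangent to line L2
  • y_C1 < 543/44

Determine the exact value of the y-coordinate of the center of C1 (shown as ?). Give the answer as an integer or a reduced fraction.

-12

1. [C1‖L1]  y_C1² − (23/4)y_C1 − 213 = 0  ⇒  y_C1 = -12 or 71/4
2. [C1‖L2]  y_C1² + (122/15)y_C1 − 232/5 = 0  ⇒  y_C1 = -12 or 58/15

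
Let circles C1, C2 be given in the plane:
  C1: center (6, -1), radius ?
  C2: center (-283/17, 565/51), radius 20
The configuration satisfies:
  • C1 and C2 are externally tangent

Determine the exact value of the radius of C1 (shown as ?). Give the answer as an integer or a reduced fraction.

17/3

1. [ext C1·C2]  r_C1² + 40r_C1 − 2329/9 = 0  ⇒  r_C1 = 17/3 (r>0 drops 1)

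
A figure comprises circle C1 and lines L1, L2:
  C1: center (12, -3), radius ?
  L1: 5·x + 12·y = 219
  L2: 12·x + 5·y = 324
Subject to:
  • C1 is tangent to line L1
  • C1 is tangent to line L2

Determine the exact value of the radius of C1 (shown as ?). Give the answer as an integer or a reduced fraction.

1. [C1‖L1]  r_C1² − 225 = 0  ⇒  r_C1 = 15 (r>0 drops 1)
2. [C1‖L2]  r_C1² − 225 = 0  ⇒  r_C1 = 15 (r>0 drops 1)

15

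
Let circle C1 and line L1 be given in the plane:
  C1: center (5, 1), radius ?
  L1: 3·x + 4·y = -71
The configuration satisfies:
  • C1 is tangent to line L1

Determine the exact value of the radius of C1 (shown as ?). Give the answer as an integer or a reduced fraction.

18

1. [C1‖L1]  r_C1² − 324 = 0  ⇒  r_C1 = 18 (r>0 drops 1)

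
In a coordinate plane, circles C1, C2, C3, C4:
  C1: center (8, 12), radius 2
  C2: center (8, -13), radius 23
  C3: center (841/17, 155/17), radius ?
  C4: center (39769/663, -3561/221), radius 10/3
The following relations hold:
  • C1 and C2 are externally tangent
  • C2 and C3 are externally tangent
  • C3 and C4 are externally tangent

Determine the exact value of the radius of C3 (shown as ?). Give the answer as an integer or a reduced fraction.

1. [ext C2·C3]  r_C3² + 46r_C3 − 1680 = 0  ⇒  r_C3 = 24 (r>0 drops 1)
2. [ext C3·C4]  r_C3² + (20/3)r_C3 − 736 = 0  ⇒  r_C3 = 24 (r>0 drops 1)

24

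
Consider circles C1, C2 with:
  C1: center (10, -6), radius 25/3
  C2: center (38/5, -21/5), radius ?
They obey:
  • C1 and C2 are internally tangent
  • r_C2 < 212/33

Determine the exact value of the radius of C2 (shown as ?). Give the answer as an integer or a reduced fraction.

16/3

1. [int C1,C2]  r_C2² − (50/3)r_C2 + 544/9 = 0  ⇒  r_C2 = 16/3 or 34/3
2. given r_C2 < 212/33: keep 16/3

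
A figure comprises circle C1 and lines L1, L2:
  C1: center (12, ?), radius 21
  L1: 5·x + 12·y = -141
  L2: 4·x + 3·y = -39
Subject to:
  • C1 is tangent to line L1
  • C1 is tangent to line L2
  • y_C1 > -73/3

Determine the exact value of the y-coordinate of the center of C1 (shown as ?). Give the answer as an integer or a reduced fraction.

1. [C1‖L1]  y_C1² + (67/2)y_C1 − 237 = 0  ⇒  y_C1 = -79/2 or 6
2. [C1‖L2]  y_C1² + 58y_C1 − 384 = 0  ⇒  y_C1 = -64 or 6

6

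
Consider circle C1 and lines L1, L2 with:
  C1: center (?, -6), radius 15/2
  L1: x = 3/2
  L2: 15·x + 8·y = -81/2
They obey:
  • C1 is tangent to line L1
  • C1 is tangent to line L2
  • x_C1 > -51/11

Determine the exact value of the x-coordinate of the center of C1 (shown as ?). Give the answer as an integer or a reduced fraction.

9

1. [C1‖L1]  x_C1² − 3x_C1 − 54 = 0  ⇒  x_C1 = -6 or 9
2. [C1‖L2]  x_C1² − 1x_C1 − 72 = 0  ⇒  x_C1 = -8 or 9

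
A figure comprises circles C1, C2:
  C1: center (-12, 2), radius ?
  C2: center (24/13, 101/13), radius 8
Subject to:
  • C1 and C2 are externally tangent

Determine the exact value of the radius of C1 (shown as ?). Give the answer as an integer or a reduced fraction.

1. [ext C1·C2]  r_C1² + 16r_C1 − 161 = 0  ⇒  r_C1 = 7 (r>0 drops 1)

7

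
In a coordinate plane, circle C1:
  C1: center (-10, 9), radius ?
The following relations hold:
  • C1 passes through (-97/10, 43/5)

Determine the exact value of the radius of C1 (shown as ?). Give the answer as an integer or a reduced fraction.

1/2

1. [C1∋P]  r_C1² − 1/4 = 0  ⇒  r_C1 = 1/2 (r>0 drops 1)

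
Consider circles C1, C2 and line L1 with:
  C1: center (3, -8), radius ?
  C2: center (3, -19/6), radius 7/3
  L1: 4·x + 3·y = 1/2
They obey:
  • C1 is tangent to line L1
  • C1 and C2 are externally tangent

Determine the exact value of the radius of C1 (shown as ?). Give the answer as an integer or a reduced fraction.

1. [C1‖L1]  r_C1² − 25/4 = 0  ⇒  r_C1 = 5/2 (r>0 drops 1)
2. [ext C1·C2]  r_C1² + (14/3)r_C1 − 215/12 = 0  ⇒  r_C1 = 5/2 (r>0 drops 1)

5/2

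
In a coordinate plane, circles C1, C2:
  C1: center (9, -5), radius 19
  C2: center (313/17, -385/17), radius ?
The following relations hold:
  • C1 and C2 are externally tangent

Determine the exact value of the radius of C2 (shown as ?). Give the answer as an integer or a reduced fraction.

1. [ext C1·C2]  r_C2² + 38r_C2 − 39 = 0  ⇒  r_C2 = 1 (r>0 drops 1)

1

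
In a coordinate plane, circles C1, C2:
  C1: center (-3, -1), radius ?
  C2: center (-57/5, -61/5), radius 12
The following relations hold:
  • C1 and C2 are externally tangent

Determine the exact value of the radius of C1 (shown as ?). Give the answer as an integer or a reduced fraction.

2

1. [ext C1·C2]  r_C1² + 24r_C1 − 52 = 0  ⇒  r_C1 = 2 (r>0 drops 1)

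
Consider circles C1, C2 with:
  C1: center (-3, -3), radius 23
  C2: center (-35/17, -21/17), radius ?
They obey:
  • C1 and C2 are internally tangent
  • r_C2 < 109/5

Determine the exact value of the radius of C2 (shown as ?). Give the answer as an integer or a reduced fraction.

1. [int C1,C2]  r_C2² − 46r_C2 + 525 = 0  ⇒  r_C2 = 21 or 25
2. given r_C2 < 109/5: keep 21

21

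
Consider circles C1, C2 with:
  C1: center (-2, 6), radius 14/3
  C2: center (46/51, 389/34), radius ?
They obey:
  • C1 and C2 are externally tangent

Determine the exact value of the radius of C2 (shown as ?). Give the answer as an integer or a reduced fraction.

1. [ext C1·C2]  r_C2² + (28/3)r_C2 − 65/4 = 0  ⇒  r_C2 = 3/2 (r>0 drops 1)

3/2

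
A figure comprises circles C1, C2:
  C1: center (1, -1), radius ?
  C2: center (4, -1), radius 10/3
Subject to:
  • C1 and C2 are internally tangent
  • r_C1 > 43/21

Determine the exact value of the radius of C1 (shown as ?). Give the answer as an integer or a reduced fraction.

19/3

1. [int C1,C2]  r_C1² − (20/3)r_C1 + 19/9 = 0  ⇒  r_C1 = 1/3 or 19/3
2. given r_C1 > 43/21: keep 19/3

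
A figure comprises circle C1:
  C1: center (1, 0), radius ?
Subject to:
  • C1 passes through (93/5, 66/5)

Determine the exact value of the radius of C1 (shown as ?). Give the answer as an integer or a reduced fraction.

22

1. [C1∋P]  r_C1² − 484 = 0  ⇒  r_C1 = 22 (r>0 drops 1)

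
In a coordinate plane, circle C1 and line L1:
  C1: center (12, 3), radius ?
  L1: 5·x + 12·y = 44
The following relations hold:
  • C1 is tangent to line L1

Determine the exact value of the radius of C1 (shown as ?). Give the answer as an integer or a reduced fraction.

4

1. [C1‖L1]  r_C1² − 16 = 0  ⇒  r_C1 = 4 (r>0 drops 1)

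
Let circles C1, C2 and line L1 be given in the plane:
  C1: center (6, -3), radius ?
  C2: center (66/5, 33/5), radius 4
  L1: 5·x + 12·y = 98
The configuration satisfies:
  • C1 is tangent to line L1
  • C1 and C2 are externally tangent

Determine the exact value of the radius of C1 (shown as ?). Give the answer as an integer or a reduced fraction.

1. [C1‖L1]  r_C1² − 64 = 0  ⇒  r_C1 = 8 (r>0 drops 1)
2. [ext C1·C2]  r_C1² + 8r_C1 − 128 = 0  ⇒  r_C1 = 8 (r>0 drops 1)

8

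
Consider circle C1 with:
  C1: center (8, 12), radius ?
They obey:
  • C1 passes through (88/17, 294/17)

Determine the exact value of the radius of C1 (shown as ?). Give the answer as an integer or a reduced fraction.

6

1. [C1∋P]  r_C1² − 36 = 0  ⇒  r_C1 = 6 (r>0 drops 1)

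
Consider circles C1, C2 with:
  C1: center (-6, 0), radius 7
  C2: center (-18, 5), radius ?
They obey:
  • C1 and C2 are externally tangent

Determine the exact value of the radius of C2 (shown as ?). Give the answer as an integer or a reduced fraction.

1. [ext C1·C2]  r_C2² + 14r_C2 − 120 = 0  ⇒  r_C2 = 6 (r>0 drops 1)

6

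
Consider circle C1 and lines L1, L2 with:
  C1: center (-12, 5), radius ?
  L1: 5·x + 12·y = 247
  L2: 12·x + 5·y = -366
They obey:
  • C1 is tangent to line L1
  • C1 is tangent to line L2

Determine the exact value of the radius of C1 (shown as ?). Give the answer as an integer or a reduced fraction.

1. [C1‖L1]  r_C1² − 361 = 0  ⇒  r_C1 = 19 (r>0 drops 1)
2. [C1‖L2]  r_C1² − 361 = 0  ⇒  r_C1 = 19 (r>0 drops 1)

19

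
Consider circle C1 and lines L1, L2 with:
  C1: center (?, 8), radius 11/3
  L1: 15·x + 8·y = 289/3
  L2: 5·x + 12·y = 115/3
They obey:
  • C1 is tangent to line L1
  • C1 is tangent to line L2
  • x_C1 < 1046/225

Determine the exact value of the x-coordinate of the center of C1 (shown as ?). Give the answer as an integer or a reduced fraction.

1. [C1‖L1]  x_C1² − (194/45)x_C1 − 568/45 = 0  ⇒  x_C1 = -2 or 284/45
2. [C1‖L2]  x_C1² + (346/15)x_C1 + 632/15 = 0  ⇒  x_C1 = -316/15 or -2

-2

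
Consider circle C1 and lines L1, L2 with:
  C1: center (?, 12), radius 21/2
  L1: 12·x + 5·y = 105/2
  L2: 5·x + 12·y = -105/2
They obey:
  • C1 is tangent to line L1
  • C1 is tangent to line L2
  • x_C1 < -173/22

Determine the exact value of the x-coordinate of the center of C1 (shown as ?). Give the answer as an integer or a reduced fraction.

1. [C1‖L1]  x_C1² + (5/4)x_C1 − 129 = 0  ⇒  x_C1 = -12 or 43/4
2. [C1‖L2]  x_C1² + (393/5)x_C1 + 3996/5 = 0  ⇒  x_C1 = -333/5 or -12

-12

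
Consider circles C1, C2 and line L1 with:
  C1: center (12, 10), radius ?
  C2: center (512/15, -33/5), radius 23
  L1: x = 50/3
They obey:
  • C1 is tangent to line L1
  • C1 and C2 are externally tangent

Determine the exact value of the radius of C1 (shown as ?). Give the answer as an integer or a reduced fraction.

1. [C1‖L1]  r_C1² − 196/9 = 0  ⇒  r_C1 = 14/3 (r>0 drops 1)
2. [ext C1·C2]  r_C1² + 46r_C1 − 2128/9 = 0  ⇒  r_C1 = 14/3 (r>0 drops 1)

14/3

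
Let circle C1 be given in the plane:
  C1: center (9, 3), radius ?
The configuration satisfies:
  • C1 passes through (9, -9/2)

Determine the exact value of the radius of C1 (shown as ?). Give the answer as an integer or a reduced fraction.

15/2

1. [C1∋P]  r_C1² − 225/4 = 0  ⇒  r_C1 = 15/2 (r>0 drops 1)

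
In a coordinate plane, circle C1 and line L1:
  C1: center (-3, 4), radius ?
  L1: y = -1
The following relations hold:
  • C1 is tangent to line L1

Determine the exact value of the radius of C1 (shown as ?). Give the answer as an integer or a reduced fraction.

1. [C1‖L1]  r_C1² − 25 = 0  ⇒  r_C1 = 5 (r>0 drops 1)

5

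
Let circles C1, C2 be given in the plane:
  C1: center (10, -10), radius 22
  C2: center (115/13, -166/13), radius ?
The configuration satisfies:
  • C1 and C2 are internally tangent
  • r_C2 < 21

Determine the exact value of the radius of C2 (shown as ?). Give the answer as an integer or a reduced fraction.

19

1. [int C1,C2]  r_C2² − 44r_C2 + 475 = 0  ⇒  r_C2 = 19 or 25
2. given r_C2 < 21: keep 19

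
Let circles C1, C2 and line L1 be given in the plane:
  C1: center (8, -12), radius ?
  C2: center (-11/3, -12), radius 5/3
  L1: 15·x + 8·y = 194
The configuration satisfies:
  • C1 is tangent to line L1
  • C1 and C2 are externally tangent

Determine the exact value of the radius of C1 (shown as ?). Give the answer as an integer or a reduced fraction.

1. [C1‖L1]  r_C1² − 100 = 0  ⇒  r_C1 = 10 (r>0 drops 1)
2. [ext C1·C2]  r_C1² + (10/3)r_C1 − 400/3 = 0  ⇒  r_C1 = 10 (r>0 drops 1)

10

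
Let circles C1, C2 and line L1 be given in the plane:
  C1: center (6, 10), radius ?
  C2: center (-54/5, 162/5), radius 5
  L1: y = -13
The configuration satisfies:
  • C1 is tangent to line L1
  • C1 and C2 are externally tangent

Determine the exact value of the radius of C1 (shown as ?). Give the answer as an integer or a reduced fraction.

1. [C1‖L1]  r_C1² − 529 = 0  ⇒  r_C1 = 23 (r>0 drops 1)
2. [ext C1·C2]  r_C1² + 10r_C1 − 759 = 0  ⇒  r_C1 = 23 (r>0 drops 1)

23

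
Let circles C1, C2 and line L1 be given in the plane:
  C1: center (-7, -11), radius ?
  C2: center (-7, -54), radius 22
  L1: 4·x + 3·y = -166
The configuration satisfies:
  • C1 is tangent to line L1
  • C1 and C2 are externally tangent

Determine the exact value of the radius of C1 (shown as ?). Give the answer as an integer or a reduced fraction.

21

1. [C1‖L1]  r_C1² − 441 = 0  ⇒  r_C1 = 21 (r>0 drops 1)
2. [ext C1·C2]  r_C1² + 44r_C1 − 1365 = 0  ⇒  r_C1 = 21 (r>0 drops 1)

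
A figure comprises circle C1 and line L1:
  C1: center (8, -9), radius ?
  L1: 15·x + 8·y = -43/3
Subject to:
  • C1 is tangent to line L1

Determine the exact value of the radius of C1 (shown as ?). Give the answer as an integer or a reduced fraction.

1. [C1‖L1]  r_C1² − 121/9 = 0  ⇒  r_C1 = 11/3 (r>0 drops 1)

11/3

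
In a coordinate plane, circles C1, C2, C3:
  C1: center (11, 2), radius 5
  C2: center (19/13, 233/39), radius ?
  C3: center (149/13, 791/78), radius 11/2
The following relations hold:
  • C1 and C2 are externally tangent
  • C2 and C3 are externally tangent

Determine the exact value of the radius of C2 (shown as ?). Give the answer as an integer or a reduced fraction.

16/3

1. [ext C1·C2]  r_C2² + 10r_C2 − 736/9 = 0  ⇒  r_C2 = 16/3 (r>0 drops 1)
2. [ext C2·C3]  r_C2² + 11r_C2 − 784/9 = 0  ⇒  r_C2 = 16/3 (r>0 drops 1)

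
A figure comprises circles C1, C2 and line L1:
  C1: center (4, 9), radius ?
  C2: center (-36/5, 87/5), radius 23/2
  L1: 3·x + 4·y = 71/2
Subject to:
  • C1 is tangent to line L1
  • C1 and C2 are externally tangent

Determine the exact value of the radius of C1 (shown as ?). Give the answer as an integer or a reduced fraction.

1. [C1‖L1]  r_C1² − 25/4 = 0  ⇒  r_C1 = 5/2 (r>0 drops 1)
2. [ext C1·C2]  r_C1² + 23r_C1 − 255/4 = 0  ⇒  r_C1 = 5/2 (r>0 drops 1)

5/2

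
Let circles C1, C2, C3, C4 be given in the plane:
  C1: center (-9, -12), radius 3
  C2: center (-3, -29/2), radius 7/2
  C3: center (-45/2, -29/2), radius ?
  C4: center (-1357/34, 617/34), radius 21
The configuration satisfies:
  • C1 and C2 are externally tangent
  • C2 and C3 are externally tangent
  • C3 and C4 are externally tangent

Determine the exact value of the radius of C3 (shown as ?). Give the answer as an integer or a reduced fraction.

16

1. [ext C2·C3]  r_C3² + 7r_C3 − 368 = 0  ⇒  r_C3 = 16 (r>0 drops 1)
2. [ext C3·C4]  r_C3² + 42r_C3 − 928 = 0  ⇒  r_C3 = 16 (r>0 drops 1)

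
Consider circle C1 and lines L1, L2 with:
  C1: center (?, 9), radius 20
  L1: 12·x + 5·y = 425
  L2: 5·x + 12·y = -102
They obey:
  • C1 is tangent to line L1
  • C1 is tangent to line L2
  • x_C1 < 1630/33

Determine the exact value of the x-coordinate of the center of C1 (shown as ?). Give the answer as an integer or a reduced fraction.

1. [C1‖L1]  x_C1² − (190/3)x_C1 + 1600/3 = 0  ⇒  x_C1 = 10 or 160/3
2. [C1‖L2]  x_C1² + 84x_C1 − 940 = 0  ⇒  x_C1 = -94 or 10

10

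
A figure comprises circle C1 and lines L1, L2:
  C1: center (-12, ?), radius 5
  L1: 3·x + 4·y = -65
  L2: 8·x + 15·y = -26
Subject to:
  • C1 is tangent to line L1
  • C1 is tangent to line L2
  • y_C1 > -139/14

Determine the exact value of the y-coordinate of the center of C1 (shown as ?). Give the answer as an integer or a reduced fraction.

-1

1. [C1‖L1]  y_C1² + (29/2)y_C1 + 27/2 = 0  ⇒  y_C1 = -27/2 or -1
2. [C1‖L2]  y_C1² − (28/3)y_C1 − 31/3 = 0  ⇒  y_C1 = -1 or 31/3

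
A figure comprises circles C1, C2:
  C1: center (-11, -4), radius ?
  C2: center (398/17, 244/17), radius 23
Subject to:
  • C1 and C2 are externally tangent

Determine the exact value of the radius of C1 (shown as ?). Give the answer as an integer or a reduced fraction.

16

1. [ext C1·C2]  r_C1² + 46r_C1 − 992 = 0  ⇒  r_C1 = 16 (r>0 drops 1)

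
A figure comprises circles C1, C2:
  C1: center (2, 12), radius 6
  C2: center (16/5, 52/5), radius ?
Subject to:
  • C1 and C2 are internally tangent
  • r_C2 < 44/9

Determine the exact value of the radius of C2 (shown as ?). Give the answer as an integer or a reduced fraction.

4

1. [int C1,C2]  r_C2² − 12r_C2 + 32 = 0  ⇒  r_C2 = 4 or 8
2. given r_C2 < 44/9: keep 4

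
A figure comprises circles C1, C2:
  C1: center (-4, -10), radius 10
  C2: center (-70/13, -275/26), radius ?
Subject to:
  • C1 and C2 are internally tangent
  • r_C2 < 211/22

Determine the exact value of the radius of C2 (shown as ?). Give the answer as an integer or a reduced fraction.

17/2

1. [int C1,C2]  r_C2² − 20r_C2 + 391/4 = 0  ⇒  r_C2 = 17/2 or 23/2
2. given r_C2 < 211/22: keep 17/2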